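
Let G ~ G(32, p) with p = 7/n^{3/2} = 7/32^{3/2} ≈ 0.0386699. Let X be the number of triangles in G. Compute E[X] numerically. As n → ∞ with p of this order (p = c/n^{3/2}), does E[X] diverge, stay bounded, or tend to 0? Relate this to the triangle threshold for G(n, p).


Number of potential triangles: C(32, 3) = 4960.
Each occurs with probability p³ ≈ (0.0386699)³ ≈ 5.78254762e-05.
By linearity: E[X] = C(32, 3)·p³ ≈ 4960 · 5.78254762e-05 ≈ 0.286814.
Since α = 3/2 > 1, p = c/n^{3/2} = o(1/n) is below the triangle threshold p ~ 1/n. Asymptotically E[X] ~ (c³/6)·n^{3(1−α)} = (7³/6)·n^{-1.5} → 0, so by Markov's inequality G has no triangles w.h.p.

E[X] ≈ 0.286814; in regime p = Θ(1/n^{3/2}) E[X] tends to 0 (below the triangle threshold p ~ 1/n).


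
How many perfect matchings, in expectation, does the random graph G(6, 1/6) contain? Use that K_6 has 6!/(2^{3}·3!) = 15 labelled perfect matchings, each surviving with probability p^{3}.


K_6 has 6!/(2^{3}·3!) = 15 labelled perfect matchings.
For each such perfect matching H, let X_H = 1 if all 3 edges of H are present in G. Then P[X_H = 1] = p^{3} = (1/6)^{3} = 1/216.
Summing the indicators: E[X] = Σ_H E[X_H] = 15 · p^{3} = 15 · 1/216 = 5/72.
Numerically: E[X] ≈ 0.0694444.

E[X] = 15 · (1/6)^{3} = 5/72 ≈ 0.0694444.


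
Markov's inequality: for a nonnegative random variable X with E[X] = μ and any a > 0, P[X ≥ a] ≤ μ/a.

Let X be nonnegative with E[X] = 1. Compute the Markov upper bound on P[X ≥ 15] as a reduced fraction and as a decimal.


μ = E[X] = 1, a = 15.
Markov: P[X ≥ 15] ≤ μ/a = (1)/15 = 1/15.
Numerically: ≈ 0.06667.
(Since a = 15 > μ = 1.00000, the bound 1/15 is < 1 and informative.)

P[X ≥ 15] ≤ 1/15 ≈ 0.06667.


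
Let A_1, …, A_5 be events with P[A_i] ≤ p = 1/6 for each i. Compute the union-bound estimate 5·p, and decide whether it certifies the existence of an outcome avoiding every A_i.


Union bound: P[∪_{i=1}^{5} A_i] ≤ Σ_i P[A_i] ≤ 5·p = 5·(1/6) = 5/6.
Numerically: 5/6 ≈ 0.8333333.
Is 5/6 < 1? YES.
Since P[∪ A_i] ≤ 5/6 < 1, the complement has P[∩ A_i^c] ≥ 1 − 5/6 = 1/6 > 0, so some outcome avoids every A_i.

5·p = 5/6 ≈ 0.8333333; existence CERTIFIED by the union bound.


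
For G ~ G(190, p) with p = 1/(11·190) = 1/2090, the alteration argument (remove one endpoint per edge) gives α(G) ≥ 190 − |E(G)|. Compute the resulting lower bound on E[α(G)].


E[|E(G)|] = C(190, 2)·p = 17955 · (1/2090) = 189/22.
E[α(G)] ≥ n − E[|E(G)|] = 190 − 189/22 = 3991/22.
Numerically: ≈ 181.409091.
(This is only a lower bound; the true E[α(G)] may be larger.)

E[α(G)] ≥ 3991/22 ≈ 181.409091.


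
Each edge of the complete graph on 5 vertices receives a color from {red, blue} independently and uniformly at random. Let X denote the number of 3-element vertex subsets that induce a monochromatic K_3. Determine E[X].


Let X = Σ_S X_S over the C(5, 3) = 10 subsets S of size 3, where X_S = 1 if the K_3 on S is monochromatic.
For a fixed S, the K_3 on S has C(3, 2) = 3 edges. P[all 3 edges red] = (1/2)^3, and likewise for blue, so P[monochromatic] = 2·(1/2)^3 = 2^{1 − 3} = 1/4.
Summing: E[X] = C(5, 3) · 2^{1 − 3} = 10 · 1/4 = 5/2.
Numerically: E[X] ≈ 2.5000.

E[X] = C(5,3)·2^(1−C(3,2)) = 5/2 ≈ 2.5000.


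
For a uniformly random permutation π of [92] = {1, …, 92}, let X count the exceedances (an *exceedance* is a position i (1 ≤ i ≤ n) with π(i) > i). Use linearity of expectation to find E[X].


Write X = Σ_{i=1}^{92} X_i, where X_i = 1_{π(i) > i}.
For each fixed i, π(i) is uniform over {1, …, 92} (marginal of a uniform permutation), so P[π(i) > i] = (n − i)/n. Summing: Σ_{i=1}^{92} (n − i)/n = (0 + 1 + … + 91)/92 = 92(92 − 1)/(2·92) = (92 − 1)/2.
Hence E[X] = Σ_{i=1}^{92} (92 − i)/92 = 91/2 ≈ 45.500.

E[X] = 91/2 = 45.500.


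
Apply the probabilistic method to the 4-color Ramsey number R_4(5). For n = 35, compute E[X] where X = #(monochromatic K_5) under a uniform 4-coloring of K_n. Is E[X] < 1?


E[X] = C(35, 5) · 4^{1 − 10} = 324632 · 4^{−9} = 324632/262144.
As a reduced fraction: E[X] = 40579/32768 ≈ 1.238373.
Is E[X] < 1? NO.
Since E[X] ≥ 1, the first-moment bound is inconclusive at n = 35; it does NOT by itself certify R_4(5) > 35.

E[X] = 40579/32768 ≈ 1.238373; E[X] ≥ 1; first-moment method inconclusive here.


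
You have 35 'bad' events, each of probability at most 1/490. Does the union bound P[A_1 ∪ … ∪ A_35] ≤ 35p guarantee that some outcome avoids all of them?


Union bound: P[∪_{i=1}^{35} A_i] ≤ Σ_i P[A_i] ≤ 35·p = 35·(1/490) = 1/14.
Numerically: 1/14 ≈ 0.071429.
Is 1/14 < 1? YES.
Since P[∪ A_i] ≤ 1/14 < 1, the complement has P[∩ A_i^c] ≥ 1 − 1/14 = 13/14 > 0, so some outcome avoids every A_i.

35·p = 1/14 ≈ 0.071429; existence CERTIFIED by the union bound.


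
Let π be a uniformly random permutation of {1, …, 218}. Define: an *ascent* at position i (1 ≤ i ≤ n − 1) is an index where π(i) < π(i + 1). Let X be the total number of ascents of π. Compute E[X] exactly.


Write X = Σ X_I over i = 1, …, 217, with X_I the indicator of one ascent.
There are 217 indicators.
For each fixed i, the pair (π(i), π(i+1)) is a uniformly random ordered pair of distinct values from {1, …, 218}; by symmetry P[π(i) < π(i+1)] = 1/2.
By linearity: E[X] = 217 · (1/2) = (218 − 1) · (1/2) = 217/2 ≈ 108.50000.

E[X] = 217/2 = 108.50000.


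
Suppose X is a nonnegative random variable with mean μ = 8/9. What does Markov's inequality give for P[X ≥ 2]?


μ = E[X] = 8/9, a = 2.
Markov: P[X ≥ 2] ≤ μ/a = (8/9)/2 = 4/9.
Numerically: ≈ 0.4444.
(Since a = 2 > μ = 0.8889, the bound 4/9 is < 1 and informative.)

P[X ≥ 2] ≤ 4/9 ≈ 0.4444.


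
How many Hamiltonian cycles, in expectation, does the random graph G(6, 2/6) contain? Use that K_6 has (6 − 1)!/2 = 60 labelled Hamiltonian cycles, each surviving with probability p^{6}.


K_6 has (6 − 1)!/2 = 60 labelled Hamiltonian cycles.
For each such Hamiltonian cycle H, let X_H = 1 if all 6 edges of H are present in G. Then P[X_H = 1] = p^{6} = (1/3)^{6} = 1/729.
By linearity of expectation: E[X] = Σ_H E[X_H] = 60 · p^{6} = 60 · 1/729 = 20/243.
Numerically: E[X] ≈ 0.0823045.

E[X] = 60 · (1/3)^{6} = 20/243 ≈ 0.0823045.


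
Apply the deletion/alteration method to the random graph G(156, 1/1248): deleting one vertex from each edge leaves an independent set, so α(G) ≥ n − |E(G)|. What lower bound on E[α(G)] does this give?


E[|E(G)|] = C(156, 2)·p = 12090 · (1/1248) = 155/16.
E[α(G)] ≥ n − E[|E(G)|] = 156 − 155/16 = 2341/16.
Numerically: ≈ 146.31250.
(This is only a lower bound; the true E[α(G)] may be larger.)

E[α(G)] ≥ 2341/16 ≈ 146.31250.


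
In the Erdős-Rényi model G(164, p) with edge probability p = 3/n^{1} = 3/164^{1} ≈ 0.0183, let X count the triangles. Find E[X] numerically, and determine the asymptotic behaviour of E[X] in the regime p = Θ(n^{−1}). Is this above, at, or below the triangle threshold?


Number of potential triangles: C(164, 3) = 721764.
Each occurs with probability p³ ≈ (0.0183)³ ≈ 6.12114e-06.
By linearity: E[X] = C(164, 3)·p³ ≈ 721764 · 6.12114e-06 ≈ 4.418.
Here α = 1, so p = 3/n is exactly at the triangle threshold p ~ 1/n. Asymptotically E[X] → c³/6 = 3³/6 = 9/2 ≈ 4.500, a bounded constant. In this regime the triangle count is asymptotically Poisson(c³/6).

E[X] ≈ 4.418; in regime p = Θ(1/n^{1}) E[X] stays bounded (at the triangle threshold p ~ 1/n).


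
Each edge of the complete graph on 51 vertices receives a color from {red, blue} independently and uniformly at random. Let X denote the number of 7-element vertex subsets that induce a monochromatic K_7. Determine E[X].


Let X = Σ_S X_S over the C(51, 7) = 115775100 subsets S of size 7, where X_S = 1 if the K_7 on S is monochromatic.
For a fixed S, the K_7 on S has C(7, 2) = 21 edges. P[all 21 edges red] = (1/2)^21, and likewise for blue, so P[monochromatic] = 2·(1/2)^21 = 2^{1 − 21} = 1/1048576.
By linearity: E[X] = C(51, 7) · 2^{1 − 21} = 115775100 · 1/1048576 = 28943775/262144.
Numerically: E[X] ≈ 110.412.

E[X] = C(51,7)·2^(1−C(7,2)) = 28943775/262144 ≈ 110.412.


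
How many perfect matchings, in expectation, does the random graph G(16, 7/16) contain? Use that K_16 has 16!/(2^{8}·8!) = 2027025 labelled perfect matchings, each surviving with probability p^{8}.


K_16 has 16!/(2^{8}·8!) = 2027025 labelled perfect matchings.
For each such perfect matching H, let X_H = 1 if all 8 edges of H are present in G. Then P[X_H = 1] = p^{8} = (7/16)^{8} = 5764801/4294967296.
By linearity: E[X] = Σ_H E[X_H] = 2027025 · p^{8} = 2027025 · 5764801/4294967296 = 11685395747025/4294967296.
Numerically: E[X] ≈ 2.72e+03.

E[X] = 2027025 · (7/16)^{8} = 11685395747025/4294967296 ≈ 2.72e+03.


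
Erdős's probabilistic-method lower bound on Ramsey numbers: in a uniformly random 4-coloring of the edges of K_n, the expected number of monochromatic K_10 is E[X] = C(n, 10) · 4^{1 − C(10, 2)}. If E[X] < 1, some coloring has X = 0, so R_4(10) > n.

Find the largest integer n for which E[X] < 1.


We need C(n, 10) · 4^{1 − 45} < 1, i.e. C(n, 10) < 4^{45 − 1} = 309485009821345068724781056.
Check values of n near the boundary:
  n = 2018: C(2018, 10) = 301820606687612220663963508; 301820606687612220663963508 < 309485009821345068724781056? YES
  n = 2019: C(2019, 10) = 303322949179835278009229628; 303322949179835278009229628 < 309485009821345068724781056? YES
  n = 2020: C(2020, 10) = 304832018578739931133653656; 304832018578739931133653656 < 309485009821345068724781056? YES
  n = 2021: C(2021, 10) = 306347841644770462864800616; 306347841644770462864800616 < 309485009821345068724781056? YES
  n = 2022: C(2022, 10) = 307870445231474093395937796; 307870445231474093395937796 < 309485009821345068724781056? YES
  n = 2023: C(2023, 10) = 309399856285778485315440716; 309399856285778485315440716 < 309485009821345068724781056? YES
  n = 2024: C(2024, 10) = 310936101848269937576192656; 310936101848269937576192656 < 309485009821345068724781056? NO
The largest n with C(n, 10) < 309485009821345068724781056 is n = 2023 (where E[X] = 77349964071444621328860179/77371252455336267181195264 ≈ 0.999725). Hence R_4(10) > 2023, i.e. R_4(10) ≥ 2024.

Largest n = 2023; hence R_4(10) > 2023.


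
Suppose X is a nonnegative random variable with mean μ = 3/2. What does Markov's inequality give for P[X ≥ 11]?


μ = E[X] = 3/2, a = 11.
Markov: P[X ≥ 11] ≤ μ/a = (3/2)/11 = 3/22.
Numerically: ≈ 0.1364.
(Since a = 11 > μ = 1.5000, the bound 3/22 is < 1 and informative.)

P[X ≥ 11] ≤ 3/22 ≈ 0.1364.


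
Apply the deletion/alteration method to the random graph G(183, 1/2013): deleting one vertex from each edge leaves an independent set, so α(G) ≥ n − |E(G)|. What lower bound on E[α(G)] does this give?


E[|E(G)|] = C(183, 2)·p = 16653 · (1/2013) = 91/11.
E[α(G)] ≥ n − E[|E(G)|] = 183 − 91/11 = 1922/11.
Numerically: ≈ 174.7273.
(This is only a lower bound; the true E[α(G)] may be larger.)

E[α(G)] ≥ 1922/11 ≈ 174.7273.


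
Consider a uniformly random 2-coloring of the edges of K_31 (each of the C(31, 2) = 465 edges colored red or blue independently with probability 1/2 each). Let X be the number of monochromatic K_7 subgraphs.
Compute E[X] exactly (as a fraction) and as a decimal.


Let X = Σ_S X_S over the C(31, 7) = 2629575 subsets S of size 7, where X_S = 1 if the K_7 on S is monochromatic.
For a fixed S, the K_7 on S has C(7, 2) = 21 edges. P[all 21 edges red] = (1/2)^21, and likewise for blue, so P[monochromatic] = 2·(1/2)^21 = 2^{1 − 21} = 1/1048576.
By linearity of expectation: E[X] = C(31, 7) · 2^{1 − 21} = 2629575 · 1/1048576 = 2629575/1048576.
Numerically: E[X] ≈ 2.508.

E[X] = C(31,7)·2^(1−C(7,2)) = 2629575/1048576 ≈ 2.508.


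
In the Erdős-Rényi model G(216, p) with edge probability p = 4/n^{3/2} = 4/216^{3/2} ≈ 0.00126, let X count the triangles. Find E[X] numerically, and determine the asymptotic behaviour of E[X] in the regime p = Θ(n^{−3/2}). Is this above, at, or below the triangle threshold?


Number of potential triangles: C(216, 3) = 1656360.
Each occurs with probability p³ ≈ (0.00126)³ ≈ 2.0004979e-09.
By linearity: E[X] = C(216, 3)·p³ ≈ 1656360 · 2.0004979e-09 ≈ 0.00331.
Since α = 3/2 > 1, p = c/n^{3/2} = o(1/n) is below the triangle threshold p ~ 1/n. Asymptotically E[X] ~ (c³/6)·n^{3(1−α)} = (4³/6)·n^{-1.5} → 0, so by Markov's inequality G has no triangles w.h.p.

E[X] ≈ 0.00331; in regime p = Θ(1/n^{3/2}) E[X] tends to 0 (below the triangle threshold p ~ 1/n).


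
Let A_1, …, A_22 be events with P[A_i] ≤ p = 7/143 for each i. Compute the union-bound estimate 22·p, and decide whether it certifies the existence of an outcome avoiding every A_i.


Union bound: P[∪_{i=1}^{22} A_i] ≤ Σ_i P[A_i] ≤ 22·p = 22·(7/143) = 14/13.
Numerically: 14/13 ≈ 1.0769.
Is 14/13 < 1? NO.
Since the bound 14/13 is ≥ 1, the union bound is uninformative here; it does NOT by itself certify existence.

22·p = 14/13 ≈ 1.0769; existence NOT certified by the union bound.


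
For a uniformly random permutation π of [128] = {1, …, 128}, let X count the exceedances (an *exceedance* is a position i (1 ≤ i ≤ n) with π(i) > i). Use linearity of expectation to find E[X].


Write X = Σ_{i=1}^{128} X_i, where X_i = 1_{π(i) > i}.
For each fixed i, π(i) is uniform over {1, …, 128} (marginal of a uniform permutation), so P[π(i) > i] = (n − i)/n. Summing: Σ_{i=1}^{128} (n − i)/n = (0 + 1 + … + 127)/128 = 128(128 − 1)/(2·128) = (128 − 1)/2.
Hence E[X] = Σ_{i=1}^{128} (128 − i)/128 = 127/2 ≈ 63.500000.

E[X] = 127/2 = 63.500000.


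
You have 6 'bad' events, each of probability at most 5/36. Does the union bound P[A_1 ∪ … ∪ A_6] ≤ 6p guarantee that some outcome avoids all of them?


Union bound: P[∪_{i=1}^{6} A_i] ≤ Σ_i P[A_i] ≤ 6·p = 6·(5/36) = 5/6.
Numerically: 5/6 ≈ 0.8333.
Is 5/6 < 1? YES.
Since P[∪ A_i] ≤ 5/6 < 1, the complement has P[∩ A_i^c] ≥ 1 − 5/6 = 1/6 > 0, so some outcome avoids every A_i.

6·p = 5/6 ≈ 0.8333; existence CERTIFIED by the union bound.


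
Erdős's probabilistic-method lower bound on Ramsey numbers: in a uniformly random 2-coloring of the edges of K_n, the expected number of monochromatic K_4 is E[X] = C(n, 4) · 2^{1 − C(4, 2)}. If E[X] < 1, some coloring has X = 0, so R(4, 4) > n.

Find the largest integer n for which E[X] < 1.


We need C(n, 4) · 2^{1 − 6} < 1, i.e. C(n, 4) < 2^{6 − 1} = 32.
Check values of n near the boundary:
  n = 5: C(5, 4) = 5; 5 < 32? YES
  n = 6: C(6, 4) = 15; 15 < 32? YES
  n = 7: C(7, 4) = 35; 35 < 32? NO
  n = 8: C(8, 4) = 70; 70 < 32? NO
  n = 9: C(9, 4) = 126; 126 < 32? NO
The largest n with C(n, 4) < 32 is n = 6 (where E[X] = 15/32 ≈ 0.4688). Hence R(4, 4) > 6, i.e. R(4, 4) ≥ 7.

Largest n = 6; hence R(4, 4) > 6.


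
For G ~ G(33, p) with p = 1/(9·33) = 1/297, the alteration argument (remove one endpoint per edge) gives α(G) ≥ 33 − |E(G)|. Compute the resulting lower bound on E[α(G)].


E[|E(G)|] = C(33, 2)·p = 528 · (1/297) = 16/9.
E[α(G)] ≥ n − E[|E(G)|] = 33 − 16/9 = 281/9.
Numerically: ≈ 31.222222.
(This is only a lower bound; the true E[α(G)] may be larger.)

E[α(G)] ≥ 281/9 ≈ 31.222222.


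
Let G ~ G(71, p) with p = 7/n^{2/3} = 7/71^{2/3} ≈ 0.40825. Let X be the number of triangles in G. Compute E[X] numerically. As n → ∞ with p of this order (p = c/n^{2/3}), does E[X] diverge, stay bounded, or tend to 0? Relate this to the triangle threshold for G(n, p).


Number of potential triangles: C(71, 3) = 57155.
Each occurs with probability p³ ≈ (0.40825)³ ≈ 6.8042055e-02.
By linearity: E[X] = C(71, 3)·p³ ≈ 57155 · 6.8042055e-02 ≈ 3888.94366.
Since α = 2/3 < 1, p = c/n^{2/3} ≫ 1/n is above the triangle threshold p ~ 1/n. Asymptotically E[X] ~ (c³/6)·n^{3(1−α)} = (7³/6)·n^{1} → ∞; triangles are abundant w.h.p.

E[X] ≈ 3888.94366; in regime p = Θ(1/n^{2/3}) E[X] diverges (above the triangle threshold p ~ 1/n).


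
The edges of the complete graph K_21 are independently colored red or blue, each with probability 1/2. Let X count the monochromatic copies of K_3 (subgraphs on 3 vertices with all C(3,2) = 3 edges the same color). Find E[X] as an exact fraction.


Let X = Σ_S X_S over the C(21, 3) = 1330 subsets S of size 3, where X_S = 1 if the K_3 on S is monochromatic.
For a fixed S, the K_3 on S has C(3, 2) = 3 edges. P[all 3 edges red] = (1/2)^3, and likewise for blue, so P[monochromatic] = 2·(1/2)^3 = 2^{1 − 3} = 1/4.
Summing: E[X] = C(21, 3) · 2^{1 − 3} = 1330 · 1/4 = 665/2.
Numerically: E[X] ≈ 332.500000.

E[X] = C(21,3)·2^(1−C(3,2)) = 665/2 ≈ 332.500000.


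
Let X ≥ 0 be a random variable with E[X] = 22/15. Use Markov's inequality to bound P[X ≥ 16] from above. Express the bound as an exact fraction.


μ = E[X] = 22/15, a = 16.
Markov: P[X ≥ 16] ≤ μ/a = (22/15)/16 = 11/120.
Numerically: ≈ 0.0917.
(Since a = 16 > μ = 1.4667, the bound 11/120 is < 1 and informative.)

P[X ≥ 16] ≤ 11/120 ≈ 0.0917.


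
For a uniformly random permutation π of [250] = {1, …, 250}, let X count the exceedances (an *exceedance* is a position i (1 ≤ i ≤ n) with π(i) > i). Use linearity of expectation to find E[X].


Write X = Σ_{i=1}^{250} X_i, where X_i = 1_{π(i) > i}.
For each fixed i, π(i) is uniform over {1, …, 250} (marginal of a uniform permutation), so P[π(i) > i] = (n − i)/n. Summing: Σ_{i=1}^{250} (n − i)/n = (0 + 1 + … + 249)/250 = 250(250 − 1)/(2·250) = (250 − 1)/2.
Hence E[X] = Σ_{i=1}^{250} (250 − i)/250 = 249/2 ≈ 124.500.

E[X] = 249/2 = 124.500.


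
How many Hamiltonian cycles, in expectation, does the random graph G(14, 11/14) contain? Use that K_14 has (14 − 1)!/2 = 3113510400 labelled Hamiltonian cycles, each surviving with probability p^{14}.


K_14 has (14 − 1)!/2 = 3113510400 labelled Hamiltonian cycles.
For each such Hamiltonian cycle H, let X_H = 1 if all 14 edges of H are present in G. Then P[X_H = 1] = p^{14} = (11/14)^{14} = 379749833583241/11112006825558016.
By linearity of expectation: E[X] = Σ_H E[X_H] = 3113510400 · p^{14} = 3113510400 · 379749833583241/11112006825558016 = 329898174179601037725/3100448333024.
Numerically: E[X] ≈ 1.06e+08.

E[X] = 3113510400 · (11/14)^{14} = 329898174179601037725/3100448333024 ≈ 1.06e+08.


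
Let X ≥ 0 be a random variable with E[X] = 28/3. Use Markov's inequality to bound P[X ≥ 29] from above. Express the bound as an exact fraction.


μ = E[X] = 28/3, a = 29.
Markov: P[X ≥ 29] ≤ μ/a = (28/3)/29 = 28/87.
Numerically: ≈ 0.321839.
(Since a = 29 > μ = 9.333333, the bound 28/87 is < 1 and informative.)

P[X ≥ 29] ≤ 28/87 ≈ 0.321839.


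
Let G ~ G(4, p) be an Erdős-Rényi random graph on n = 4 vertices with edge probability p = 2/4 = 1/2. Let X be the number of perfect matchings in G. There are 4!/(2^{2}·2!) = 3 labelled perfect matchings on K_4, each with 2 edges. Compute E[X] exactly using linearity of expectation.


K_4 has 4!/(2^{2}·2!) = 3 labelled perfect matchings.
For each such perfect matching H, let X_H = 1 if all 2 edges of H are present in G. Then P[X_H = 1] = p^{2} = (1/2)^{2} = 1/4.
Summing the indicators: E[X] = Σ_H E[X_H] = 3 · p^{2} = 3 · 1/4 = 3/4.
Numerically: E[X] ≈ 0.75.

E[X] = 3 · (1/2)^{2} = 3/4 ≈ 0.75.


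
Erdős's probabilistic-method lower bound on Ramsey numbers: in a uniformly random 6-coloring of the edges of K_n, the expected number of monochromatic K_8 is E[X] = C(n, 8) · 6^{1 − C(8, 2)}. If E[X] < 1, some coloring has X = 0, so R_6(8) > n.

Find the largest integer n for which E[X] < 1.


We need C(n, 8) · 6^{1 − 28} < 1, i.e. C(n, 8) < 6^{28 − 1} = 1023490369077469249536.
Check values of n near the boundary:
  n = 1593: C(1593, 8) = 1010555394551193970323; 1010555394551193970323 < 1023490369077469249536? YES
  n = 1594: C(1594, 8) = 1015652773590544255167; 1015652773590544255167 < 1023490369077469249536? YES
  n = 1595: C(1595, 8) = 1020772636343363633895; 1020772636343363633895 < 1023490369077469249536? YES
  n = 1596: C(1596, 8) = 1025915067760710553965; 1025915067760710553965 < 1023490369077469249536? NO
The largest n with C(n, 8) < 1023490369077469249536 is n = 1595 (where E[X] = 113419181815929292655/113721152119718805504 ≈ 0.99734). Hence R_6(8) > 1595, i.e. R_6(8) ≥ 1596.

Largest n = 1595; hence R_6(8) > 1595.


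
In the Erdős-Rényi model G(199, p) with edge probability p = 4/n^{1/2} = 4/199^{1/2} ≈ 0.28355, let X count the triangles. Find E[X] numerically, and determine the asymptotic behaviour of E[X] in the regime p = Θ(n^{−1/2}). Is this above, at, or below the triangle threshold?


Number of potential triangles: C(199, 3) = 1293699.
Each occurs with probability p³ ≈ (0.28355)³ ≈ 2.2798190e-02.
By linearity: E[X] = C(199, 3)·p³ ≈ 1293699 · 2.2798190e-02 ≈ 29493.99497.
Since α = 1/2 < 1, p = c/n^{1/2} ≫ 1/n is above the triangle threshold p ~ 1/n. Asymptotically E[X] ~ (c³/6)·n^{3(1−α)} = (4³/6)·n^{1.5} → ∞; triangles are abundant w.h.p.

E[X] ≈ 29493.99497; in regime p = Θ(1/n^{1/2}) E[X] diverges (above the triangle threshold p ~ 1/n).


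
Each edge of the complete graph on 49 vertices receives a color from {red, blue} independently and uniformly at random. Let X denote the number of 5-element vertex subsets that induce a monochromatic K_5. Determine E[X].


Let X = Σ_S X_S over the C(49, 5) = 1906884 subsets S of size 5, where X_S = 1 if the K_5 on S is monochromatic.
For a fixed S, the K_5 on S has C(5, 2) = 10 edges. P[all 10 edges red] = (1/2)^10, and likewise for blue, so P[monochromatic] = 2·(1/2)^10 = 2^{1 − 10} = 1/512.
By linearity: E[X] = C(49, 5) · 2^{1 − 10} = 1906884 · 1/512 = 476721/128.
Numerically: E[X] ≈ 3724.382812.

E[X] = C(49,5)·2^(1−C(5,2)) = 476721/128 ≈ 3724.382812.


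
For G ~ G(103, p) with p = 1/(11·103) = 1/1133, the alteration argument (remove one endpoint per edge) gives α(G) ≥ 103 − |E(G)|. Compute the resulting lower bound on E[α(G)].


E[|E(G)|] = C(103, 2)·p = 5253 · (1/1133) = 51/11.
E[α(G)] ≥ n − E[|E(G)|] = 103 − 51/11 = 1082/11.
Numerically: ≈ 98.36364.
(This is only a lower bound; the true E[α(G)] may be larger.)

E[α(G)] ≥ 1082/11 ≈ 98.36364.


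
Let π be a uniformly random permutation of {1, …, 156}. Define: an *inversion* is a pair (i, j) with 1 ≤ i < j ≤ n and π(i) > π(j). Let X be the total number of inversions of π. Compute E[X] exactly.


Write X = Σ X_I over the C(156, 2) = 12090 pairs i < j, with X_I the indicator of one inversion.
There are 12090 indicators.
For each fixed pair i < j, the values π(i) and π(j) are two distinct elements of {1, …, 156} in uniformly random order; by symmetry P[π(i) > π(j)] = 1/2.
By linearity: E[X] = 12090 · (1/2) = C(156, 2) · (1/2) = 12090/2 = 6045 ≈ 6045.000000.

E[X] = 6045 = 6045.000000.


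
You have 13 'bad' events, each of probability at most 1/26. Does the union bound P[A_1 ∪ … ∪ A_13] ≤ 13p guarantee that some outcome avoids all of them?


Union bound: P[∪_{i=1}^{13} A_i] ≤ Σ_i P[A_i] ≤ 13·p = 13·(1/26) = 1/2.
Numerically: 1/2 ≈ 0.50000.
Is 1/2 < 1? YES.
Since P[∪ A_i] ≤ 1/2 < 1, the complement has P[∩ A_i^c] ≥ 1 − 1/2 = 1/2 > 0, so some outcome avoids every A_i.

13·p = 1/2 ≈ 0.50000; existence CERTIFIED by the union bound.


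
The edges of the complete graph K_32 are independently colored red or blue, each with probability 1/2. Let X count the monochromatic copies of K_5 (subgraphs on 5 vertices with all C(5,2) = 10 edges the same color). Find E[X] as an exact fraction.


Let X = Σ_S X_S over the C(32, 5) = 201376 subsets S of size 5, where X_S = 1 if the K_5 on S is monochromatic.
For a fixed S, the K_5 on S has C(5, 2) = 10 edges. P[all 10 edges red] = (1/2)^10, and likewise for blue, so P[monochromatic] = 2·(1/2)^10 = 2^{1 − 10} = 1/512.
By linearity: E[X] = C(32, 5) · 2^{1 − 10} = 201376 · 1/512 = 6293/16.
Numerically: E[X] ≈ 393.3125.

E[X] = C(32,5)·2^(1−C(5,2)) = 6293/16 ≈ 393.3125.


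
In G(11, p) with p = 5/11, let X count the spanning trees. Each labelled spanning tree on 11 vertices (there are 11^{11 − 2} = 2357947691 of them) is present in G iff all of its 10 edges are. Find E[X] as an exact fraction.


K_11 has 11^{11 − 2} = 2357947691 labelled spanning trees.
For each such spanning tree H, let X_H = 1 if all 10 edges of H are present in G. Then P[X_H = 1] = p^{10} = (5/11)^{10} = 9765625/25937424601.
By linearity of expectation: E[X] = Σ_H E[X_H] = 2357947691 · p^{10} = 2357947691 · 9765625/25937424601 = 9765625/11.
Numerically: E[X] ≈ 8.8778e+05.

E[X] = 2357947691 · (5/11)^{10} = 9765625/11 ≈ 8.8778e+05.


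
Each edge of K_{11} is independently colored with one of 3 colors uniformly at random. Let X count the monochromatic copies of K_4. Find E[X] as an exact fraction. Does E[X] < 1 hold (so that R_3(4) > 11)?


E[X] = C(11, 4) · 3^{1 − 6} = 330 · 3^{−5} = 330/243.
As a reduced fraction: E[X] = 110/81 ≈ 1.3580247.
Is E[X] < 1? NO.
Since E[X] ≥ 1, the first-moment bound is inconclusive at n = 11; it does NOT by itself certify R_3(4) > 11.

E[X] = 110/81 ≈ 1.3580247; E[X] ≥ 1; first-moment method inconclusive here.


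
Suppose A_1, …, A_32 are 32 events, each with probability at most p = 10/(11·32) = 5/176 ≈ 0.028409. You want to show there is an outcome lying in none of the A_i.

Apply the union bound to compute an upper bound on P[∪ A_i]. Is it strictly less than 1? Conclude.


Union bound: P[∪_{i=1}^{32} A_i] ≤ Σ_i P[A_i] ≤ 32·p = 32·(5/176) = 10/11.
Numerically: 10/11 ≈ 0.909091.
Is 10/11 < 1? YES.
Since P[∪ A_i] ≤ 10/11 < 1, the complement has P[∩ A_i^c] ≥ 1 − 10/11 = 1/11 > 0, so some outcome avoids every A_i.

32·p = 10/11 ≈ 0.909091; existence CERTIFIED by the union bound.


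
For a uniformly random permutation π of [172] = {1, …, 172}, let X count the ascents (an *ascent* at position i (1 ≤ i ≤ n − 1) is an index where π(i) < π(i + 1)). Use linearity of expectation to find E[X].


Write X = Σ X_I over i = 1, …, 171, with X_I the indicator of one ascent.
There are 171 indicators.
For each fixed i, the pair (π(i), π(i+1)) is a uniformly random ordered pair of distinct values from {1, …, 172}; by symmetry P[π(i) < π(i+1)] = 1/2.
By linearity: E[X] = 171 · (1/2) = (172 − 1) · (1/2) = 171/2 ≈ 85.5000.

E[X] = 171/2 = 85.5000.


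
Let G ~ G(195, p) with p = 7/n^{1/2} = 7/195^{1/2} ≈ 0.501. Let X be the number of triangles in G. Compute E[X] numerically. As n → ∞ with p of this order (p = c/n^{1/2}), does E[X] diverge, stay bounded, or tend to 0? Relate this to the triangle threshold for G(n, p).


Number of potential triangles: C(195, 3) = 1216865.
Each occurs with probability p³ ≈ (0.501)³ ≈ 1.25963e-01.
By linearity: E[X] = C(195, 3)·p³ ≈ 1216865 · 1.25963e-01 ≈ 153279.686.
Since α = 1/2 < 1, p = c/n^{1/2} ≫ 1/n is above the triangle threshold p ~ 1/n. Asymptotically E[X] ~ (c³/6)·n^{3(1−α)} = (7³/6)·n^{1.5} → ∞; triangles are abundant w.h.p.

E[X] ≈ 153279.686; in regime p = Θ(1/n^{1/2}) E[X] diverges (above the triangle threshold p ~ 1/n).


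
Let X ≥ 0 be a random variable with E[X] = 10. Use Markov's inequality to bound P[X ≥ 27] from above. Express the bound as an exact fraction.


μ = E[X] = 10, a = 27.
Markov: P[X ≥ 27] ≤ μ/a = (10)/27 = 10/27.
Numerically: ≈ 0.37037.
(Since a = 27 > μ = 10.00000, the bound 10/27 is < 1 and informative.)

P[X ≥ 27] ≤ 10/27 ≈ 0.37037.


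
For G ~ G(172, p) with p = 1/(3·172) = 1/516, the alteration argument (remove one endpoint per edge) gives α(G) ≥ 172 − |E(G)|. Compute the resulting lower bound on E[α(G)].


E[|E(G)|] = C(172, 2)·p = 14706 · (1/516) = 57/2.
E[α(G)] ≥ n − E[|E(G)|] = 172 − 57/2 = 287/2.
Numerically: ≈ 143.5000.
(This is only a lower bound; the true E[α(G)] may be larger.)

E[α(G)] ≥ 287/2 ≈ 143.5000.


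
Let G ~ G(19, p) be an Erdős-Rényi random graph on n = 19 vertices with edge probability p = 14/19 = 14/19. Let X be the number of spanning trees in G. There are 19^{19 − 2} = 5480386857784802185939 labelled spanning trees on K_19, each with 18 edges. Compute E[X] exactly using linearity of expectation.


K_19 has 19^{19 − 2} = 5480386857784802185939 labelled spanning trees.
For each such spanning tree H, let X_H = 1 if all 18 edges of H are present in G. Then P[X_H = 1] = p^{18} = (14/19)^{18} = 426878854210636742656/104127350297911241532841.
By linearity: E[X] = Σ_H E[X_H] = 5480386857784802185939 · p^{18} = 5480386857784802185939 · 426878854210636742656/104127350297911241532841 = 426878854210636742656/19.
Numerically: E[X] ≈ 2.2467e+19.

E[X] = 5480386857784802185939 · (14/19)^{18} = 426878854210636742656/19 ≈ 2.2467e+19.


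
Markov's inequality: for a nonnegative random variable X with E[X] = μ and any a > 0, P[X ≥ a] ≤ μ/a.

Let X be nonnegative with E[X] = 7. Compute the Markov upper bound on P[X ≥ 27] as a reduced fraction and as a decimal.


μ = E[X] = 7, a = 27.
Markov: P[X ≥ 27] ≤ μ/a = (7)/27 = 7/27.
Numerically: ≈ 0.259.
(Since a = 27 > μ = 7.000, the bound 7/27 is < 1 and informative.)

P[X ≥ 27] ≤ 7/27 ≈ 0.259.


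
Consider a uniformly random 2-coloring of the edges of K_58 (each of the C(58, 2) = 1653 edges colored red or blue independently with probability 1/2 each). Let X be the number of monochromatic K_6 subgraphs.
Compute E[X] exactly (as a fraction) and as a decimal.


Let X = Σ_S X_S over the C(58, 6) = 40475358 subsets S of size 6, where X_S = 1 if the K_6 on S is monochromatic.
For a fixed S, the K_6 on S has C(6, 2) = 15 edges. P[all 15 edges red] = (1/2)^15, and likewise for blue, so P[monochromatic] = 2·(1/2)^15 = 2^{1 − 15} = 1/16384.
By linearity of expectation: E[X] = C(58, 6) · 2^{1 − 15} = 40475358 · 1/16384 = 20237679/8192.
Numerically: E[X] ≈ 2470.420.

E[X] = C(58,6)·2^(1−C(6,2)) = 20237679/8192 ≈ 2470.420.


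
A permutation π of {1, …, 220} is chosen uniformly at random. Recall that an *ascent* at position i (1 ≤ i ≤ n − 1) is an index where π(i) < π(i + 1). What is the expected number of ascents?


Write X = Σ X_I over i = 1, …, 219, with X_I the indicator of one ascent.
There are 219 indicators.
For each fixed i, the pair (π(i), π(i+1)) is a uniformly random ordered pair of distinct values from {1, …, 220}; by symmetry P[π(i) < π(i+1)] = 1/2.
By linearity: E[X] = 219 · (1/2) = (220 − 1) · (1/2) = 219/2 ≈ 109.5000.

E[X] = 219/2 = 109.5000.


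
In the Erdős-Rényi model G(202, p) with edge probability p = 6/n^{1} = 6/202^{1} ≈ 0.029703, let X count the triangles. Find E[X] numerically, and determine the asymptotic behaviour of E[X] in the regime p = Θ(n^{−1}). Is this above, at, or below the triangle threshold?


Number of potential triangles: C(202, 3) = 1353400.
Each occurs with probability p³ ≈ (0.029703)³ ≈ 2.62059340e-05.
By linearity: E[X] = C(202, 3)·p³ ≈ 1353400 · 2.62059340e-05 ≈ 35.467111.
Here α = 1, so p = 6/n is exactly at the triangle threshold p ~ 1/n. Asymptotically E[X] → c³/6 = 6³/6 = 36 ≈ 36.000000, a bounded constant. In this regime the triangle count is asymptotically Poisson(c³/6).

E[X] ≈ 35.467111; in regime p = Θ(1/n^{1}) E[X] stays bounded (at the triangle threshold p ~ 1/n).


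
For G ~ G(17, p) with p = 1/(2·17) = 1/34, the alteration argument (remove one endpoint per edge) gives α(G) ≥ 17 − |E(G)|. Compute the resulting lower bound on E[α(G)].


E[|E(G)|] = C(17, 2)·p = 136 · (1/34) = 4.
E[α(G)] ≥ n − E[|E(G)|] = 17 − 4 = 13.
Numerically: ≈ 13.0000.
(This is only a lower bound; the true E[α(G)] may be larger.)

E[α(G)] ≥ 13 ≈ 13.0000.


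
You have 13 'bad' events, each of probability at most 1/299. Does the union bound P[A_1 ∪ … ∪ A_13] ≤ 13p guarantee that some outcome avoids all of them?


Union bound: P[∪_{i=1}^{13} A_i] ≤ Σ_i P[A_i] ≤ 13·p = 13·(1/299) = 1/23.
Numerically: 1/23 ≈ 0.0434783.
Is 1/23 < 1? YES.
Since P[∪ A_i] ≤ 1/23 < 1, the complement has P[∩ A_i^c] ≥ 1 − 1/23 = 22/23 > 0, so some outcome avoids every A_i.

13·p = 1/23 ≈ 0.0434783; existence CERTIFIED by the union bound.


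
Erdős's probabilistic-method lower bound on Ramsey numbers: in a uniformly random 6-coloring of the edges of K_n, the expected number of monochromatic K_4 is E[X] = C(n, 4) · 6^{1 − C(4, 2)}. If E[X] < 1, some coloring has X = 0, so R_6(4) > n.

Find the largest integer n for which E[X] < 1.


We need C(n, 4) · 6^{1 − 6} < 1, i.e. C(n, 4) < 6^{6 − 1} = 7776.
Check values of n near the boundary:
  n = 17: C(17, 4) = 2380; 2380 < 7776? YES
  n = 18: C(18, 4) = 3060; 3060 < 7776? YES
  n = 19: C(19, 4) = 3876; 3876 < 7776? YES
  n = 20: C(20, 4) = 4845; 4845 < 7776? YES
  n = 21: C(21, 4) = 5985; 5985 < 7776? YES
  n = 22: C(22, 4) = 7315; 7315 < 7776? YES
  n = 23: C(23, 4) = 8855; 8855 < 7776? NO
  n = 24: C(24, 4) = 10626; 10626 < 7776? NO
  n = 25: C(25, 4) = 12650; 12650 < 7776? NO
The largest n with C(n, 4) < 7776 is n = 22 (where E[X] = 7315/7776 ≈ 0.94072). Hence R_6(4) > 22, i.e. R_6(4) ≥ 23.

Largest n = 22; hence R_6(4) > 22.


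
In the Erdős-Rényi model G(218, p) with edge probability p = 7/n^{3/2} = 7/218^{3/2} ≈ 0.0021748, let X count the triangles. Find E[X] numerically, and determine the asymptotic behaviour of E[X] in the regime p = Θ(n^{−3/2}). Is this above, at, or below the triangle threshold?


Number of potential triangles: C(218, 3) = 1703016.
Each occurs with probability p³ ≈ (0.0021748)³ ≈ 1.0285843e-08.
By linearity: E[X] = C(218, 3)·p³ ≈ 1703016 · 1.0285843e-08 ≈ 0.01752.
Since α = 3/2 > 1, p = c/n^{3/2} = o(1/n) is below the triangle threshold p ~ 1/n. Asymptotically E[X] ~ (c³/6)·n^{3(1−α)} = (7³/6)·n^{-1.5} → 0, so by Markov's inequality G has no triangles w.h.p.

E[X] ≈ 0.01752; in regime p = Θ(1/n^{3/2}) E[X] tends to 0 (below the triangle threshold p ~ 1/n).


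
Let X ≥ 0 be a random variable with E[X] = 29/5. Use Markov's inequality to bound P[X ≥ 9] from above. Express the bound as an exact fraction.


μ = E[X] = 29/5, a = 9.
Markov: P[X ≥ 9] ≤ μ/a = (29/5)/9 = 29/45.
Numerically: ≈ 0.64444.
(Since a = 9 > μ = 5.80000, the bound 29/45 is < 1 and informative.)

P[X ≥ 9] ≤ 29/45 ≈ 0.64444.


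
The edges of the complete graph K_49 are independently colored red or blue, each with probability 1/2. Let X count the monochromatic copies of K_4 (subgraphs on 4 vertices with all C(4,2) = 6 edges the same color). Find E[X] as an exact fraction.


Let X = Σ_S X_S over the C(49, 4) = 211876 subsets S of size 4, where X_S = 1 if the K_4 on S is monochromatic.
For a fixed S, the K_4 on S has C(4, 2) = 6 edges. P[all 6 edges red] = (1/2)^6, and likewise for blue, so P[monochromatic] = 2·(1/2)^6 = 2^{1 − 6} = 1/32.
By linearity of expectation: E[X] = C(49, 4) · 2^{1 − 6} = 211876 · 1/32 = 52969/8.
Numerically: E[X] ≈ 6621.12500.

E[X] = C(49,4)·2^(1−C(4,2)) = 52969/8 ≈ 6621.12500.


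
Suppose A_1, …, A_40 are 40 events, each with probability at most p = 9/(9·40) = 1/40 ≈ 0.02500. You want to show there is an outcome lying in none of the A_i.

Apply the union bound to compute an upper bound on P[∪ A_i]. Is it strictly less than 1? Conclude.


Union bound: P[∪_{i=1}^{40} A_i] ≤ Σ_i P[A_i] ≤ 40·p = 40·(1/40) = 1.
Numerically: 1 ≈ 1.00000.
Is 1 < 1? NO.
Since the bound 1 is ≥ 1, the union bound is uninformative here; it does NOT by itself certify existence.

40·p = 1 ≈ 1.00000; existence NOT certified by the union bound.


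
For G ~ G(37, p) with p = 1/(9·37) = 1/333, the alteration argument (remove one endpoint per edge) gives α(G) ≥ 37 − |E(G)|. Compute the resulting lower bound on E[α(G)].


E[|E(G)|] = C(37, 2)·p = 666 · (1/333) = 2.
E[α(G)] ≥ n − E[|E(G)|] = 37 − 2 = 35.
Numerically: ≈ 35.000.
(This is only a lower bound; the true E[α(G)] may be larger.)

E[α(G)] ≥ 35 ≈ 35.000.


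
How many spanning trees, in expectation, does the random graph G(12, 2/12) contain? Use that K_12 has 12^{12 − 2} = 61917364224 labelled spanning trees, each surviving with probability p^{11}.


K_12 has 12^{12 − 2} = 61917364224 labelled spanning trees.
For each such spanning tree H, let X_H = 1 if all 11 edges of H are present in G. Then P[X_H = 1] = p^{11} = (1/6)^{11} = 1/362797056.
Summing the indicators: E[X] = Σ_H E[X_H] = 61917364224 · p^{11} = 61917364224 · 1/362797056 = 512/3.
Numerically: E[X] ≈ 170.67.

E[X] = 61917364224 · (1/6)^{11} = 512/3 ≈ 170.67.


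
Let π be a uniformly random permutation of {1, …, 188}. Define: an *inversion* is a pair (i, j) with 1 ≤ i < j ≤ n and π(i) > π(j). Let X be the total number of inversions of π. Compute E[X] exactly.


Write X = Σ X_I over the C(188, 2) = 17578 pairs i < j, with X_I the indicator of one inversion.
There are 17578 indicators.
For each fixed pair i < j, the values π(i) and π(j) are two distinct elements of {1, …, 188} in uniformly random order; by symmetry P[π(i) > π(j)] = 1/2.
By linearity: E[X] = 17578 · (1/2) = C(188, 2) · (1/2) = 17578/2 = 8789 ≈ 8789.000.

E[X] = 8789 = 8789.000.


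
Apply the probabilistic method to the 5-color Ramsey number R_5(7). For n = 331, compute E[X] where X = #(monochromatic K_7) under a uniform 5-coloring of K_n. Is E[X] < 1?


E[X] = C(331, 7) · 5^{1 − 21} = 81027017349850 · 5^{−20} = 81027017349850/95367431640625.
As a reduced fraction: E[X] = 3241080693994/3814697265625 ≈ 0.850.
Is E[X] < 1? YES.
Since E[X] < 1, there exists a 5-coloring of K_{331} with no monochromatic K_7; hence R_5(7) > 331.

E[X] = 3241080693994/3814697265625 ≈ 0.850; E[X] < 1, so R_5(7) > 331.


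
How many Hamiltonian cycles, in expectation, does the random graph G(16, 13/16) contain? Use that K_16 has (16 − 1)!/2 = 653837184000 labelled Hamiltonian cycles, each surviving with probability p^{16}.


K_16 has (16 − 1)!/2 = 653837184000 labelled Hamiltonian cycles.
For each such Hamiltonian cycle H, let X_H = 1 if all 16 edges of H are present in G. Then P[X_H = 1] = p^{16} = (13/16)^{16} = 665416609183179841/18446744073709551616.
By linearity: E[X] = Σ_H E[X_H] = 653837184000 · p^{16} = 653837184000 · 665416609183179841/18446744073709551616 = 424877072202303561918952875/18014398509481984.
Numerically: E[X] ≈ 2.3585e+10.

E[X] = 653837184000 · (13/16)^{16} = 424877072202303561918952875/18014398509481984 ≈ 2.3585e+10.


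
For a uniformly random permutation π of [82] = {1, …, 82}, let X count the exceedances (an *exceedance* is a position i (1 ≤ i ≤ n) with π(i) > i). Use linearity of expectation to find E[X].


Write X = Σ_{i=1}^{82} X_i, where X_i = 1_{π(i) > i}.
For each fixed i, π(i) is uniform over {1, …, 82} (marginal of a uniform permutation), so P[π(i) > i] = (n − i)/n. Summing: Σ_{i=1}^{82} (n − i)/n = (0 + 1 + … + 81)/82 = 82(82 − 1)/(2·82) = (82 − 1)/2.
Hence E[X] = Σ_{i=1}^{82} (82 − i)/82 = 81/2 ≈ 40.500000.

E[X] = 81/2 = 40.500000.


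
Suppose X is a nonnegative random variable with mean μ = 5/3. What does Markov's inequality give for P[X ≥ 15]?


μ = E[X] = 5/3, a = 15.
Markov: P[X ≥ 15] ≤ μ/a = (5/3)/15 = 1/9.
Numerically: ≈ 0.1111.
(Since a = 15 > μ = 1.6667, the bound 1/9 is < 1 and informative.)

P[X ≥ 15] ≤ 1/9 ≈ 0.1111.


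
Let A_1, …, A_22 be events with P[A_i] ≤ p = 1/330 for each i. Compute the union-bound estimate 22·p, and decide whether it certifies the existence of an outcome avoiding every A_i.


Union bound: P[∪_{i=1}^{22} A_i] ≤ Σ_i P[A_i] ≤ 22·p = 22·(1/330) = 1/15.
Numerically: 1/15 ≈ 0.0667.
Is 1/15 < 1? YES.
Since P[∪ A_i] ≤ 1/15 < 1, the complement has P[∩ A_i^c] ≥ 1 − 1/15 = 14/15 > 0, so some outcome avoids every A_i.

22·p = 1/15 ≈ 0.0667; existence CERTIFIED by the union bound.
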